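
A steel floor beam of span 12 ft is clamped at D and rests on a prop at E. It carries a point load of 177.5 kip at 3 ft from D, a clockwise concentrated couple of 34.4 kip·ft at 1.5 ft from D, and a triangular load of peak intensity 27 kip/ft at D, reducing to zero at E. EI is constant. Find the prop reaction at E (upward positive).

Release the roller at E. Primary structure: cantilever fixed at D.
Deflection at E on the released cantilever, summing each load's contribution:
  point load 177.5 at a = 3: Pa²(3L − a)/(6EI) = 8786/EI
  clockwise couple 34.4 at a = 1.5: M₀a(2L − a)/(2EI) = 580.5/EI
  triangular load, peak 27 at the fixed end: w₀L⁴/(30EI) = 18662/EI
  δ_0 = 28029/EI
Flexibility coefficient — unit upward force at E: δ_{EE} = L³/(3EI) = 576/EI.
Compatibility at E: δ_0 − R_E·δ_{EE} = 0, so R_E = 28029/576 = 48.66 kip.

R_E = 48.66 kip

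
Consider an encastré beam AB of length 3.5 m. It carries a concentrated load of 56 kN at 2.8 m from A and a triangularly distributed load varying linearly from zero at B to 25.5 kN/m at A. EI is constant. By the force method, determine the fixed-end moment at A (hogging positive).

Take the two fixed-end moments M_A, M_B as redundants; the released structure is the simple span AB.
Simple-span end rotations at A and B under the given loads:
  at A: point load 56 at a = 2.8: Pab(L + b)/(6LEI) = 21.95/EI
  at B: point load 56 at a = 2.8: Pab(L + a)/(6LEI) = 32.93/EI
  at A: triangular load, peak 25.5: w₀L³/(45EI) = 24.3/EI
  at B: triangular load, peak 25.5: 7w₀L³/(360EI) = 21.26/EI
  θ_A0 = 46.25/EI,  θ_B0 = 54.19/EI
Flexibility coefficients: a unit moment at one end gives L/(3EI) there and L/(6EI) at the far end, so f₁₁ = f₂₂ = 1.167/EI and f₁₂ = f₂₁ = 0.5833/EI.
Compatibility — zero rotation at each built-in end:
  1.167 M_A + 0.5833 M_B = 46.25
  0.5833 M_A + 1.167 M_B = 54.19
Solving the pair gives M_A = 21.89 kN·m and M_B = 35.5 kN·m (hogging).

M_A = 21.89 kN·m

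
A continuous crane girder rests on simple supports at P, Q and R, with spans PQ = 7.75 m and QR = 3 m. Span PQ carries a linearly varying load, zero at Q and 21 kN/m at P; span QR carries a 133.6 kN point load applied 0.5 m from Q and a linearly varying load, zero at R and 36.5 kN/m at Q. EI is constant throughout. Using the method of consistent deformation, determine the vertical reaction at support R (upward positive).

Release continuity at Q by inserting a hinge; the redundant is the internal moment M_Q. The primary structure is two simply-supported spans PQ and QR.
Rotations at Q on the released spans (each span's end-slope, ×1/EI):
  span PQ: triangular load, peak 21: 7w₀L³/(360EI) = 190.1/EI
  span QR: point load 133.6 at a = 0.5: Pab(L + b)/(6LEI) = 51.03/EI
  span QR: triangular load, peak 36.5: w₀L³/(45EI) = 21.9/EI
  relative rotation θ_0 = (190.1 + 72.93)/EI = 263/EI
A unit hogging moment at Q produces rotation L₁/(3EI) + L₂/(3EI) = 3.583/EI.
Compatibility: M_Q·(L₁+L₂)/(3EI) = θ_0, giving M_Q = 73.4 kN·m (hogging).
Span QR, ΣM about R: R_Q^{QR}·3 = 443.5 + 73.4, so R_Q^{QR} = 172.3 kN and R_R = 188.3 − 172.3 = 16.05 kN.

R_R = 16.05 kN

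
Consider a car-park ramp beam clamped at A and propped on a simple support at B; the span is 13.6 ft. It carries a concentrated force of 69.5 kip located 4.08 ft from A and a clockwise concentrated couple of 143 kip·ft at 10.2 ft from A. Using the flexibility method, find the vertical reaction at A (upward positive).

R_A = 46.27 kip

Take the reaction at B as the redundant and release it; the primary structure is a cantilever fixed at A.
Free-end deflection of the primary structure under the applied loading (downward +):
  point load 69.5 at a = 4.08: Pa²(3L − a)/(6EI) = 7080/EI
  clockwise couple 143 at a = 10.2: M₀a(2L − a)/(2EI) = 12398/EI
  δ_0 = 19478/EI
Tip deflection under a unit load at B: L³/(3EI) = 838.5/EI.
The prop prevents deflection at B: R_B = δ_0/δ_{BB} = 19478/838.5 = 23.23 kip.
Vertical equilibrium: R_A = ΣP − R_B = 69.5 − 23.23 = 46.27 kip.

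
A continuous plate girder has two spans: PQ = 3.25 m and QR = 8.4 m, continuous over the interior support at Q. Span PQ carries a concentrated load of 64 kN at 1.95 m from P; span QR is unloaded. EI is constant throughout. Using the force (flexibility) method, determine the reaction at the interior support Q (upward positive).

Take M_Q as the redundant. Released structure: two simple spans PQ and QR with a hinge at Q.
Rotations at Q on the released spans (each span's end-slope, ×1/EI):
  span PQ: point load 64 at a = 1.95: Pab(L + a)/(6LEI) = 43.26/EI
  relative rotation θ_0 = (43.26 + 0)/EI = 43.26/EI
A unit hogging moment at Q produces rotation L₁/(3EI) + L₂/(3EI) = 3.883/EI.
Compatibility: M_Q·(L₁+L₂)/(3EI) = θ_0, giving M_Q = 11.14 kN·m (hogging).
Span PQ, ΣM about P with M_Q applied at Q: R_Q^{PQ}·3.25 = 124.8 + 11.14, so R_Q^{PQ} = 41.83 kN and R_P = 64 − 41.83 = 22.17 kN.
Span QR, ΣM about R: R_Q^{QR}·8.4 = 0 + 11.14, so R_Q^{QR} = 1.326 kN and R_R = 0 − 1.326 = -1.326 kN.
R_Q = 41.83 + 1.326 = 43.15 kN.

R_Q = 43.15 kN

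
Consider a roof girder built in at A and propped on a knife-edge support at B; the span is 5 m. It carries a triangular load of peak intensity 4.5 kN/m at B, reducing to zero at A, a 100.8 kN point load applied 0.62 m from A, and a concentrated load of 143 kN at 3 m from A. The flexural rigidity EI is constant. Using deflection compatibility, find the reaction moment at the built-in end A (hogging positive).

M_A = 178 kN·m

Remove the prop at B; the released (primary) structure is a cantilever built in at A.
Free-end deflection of the primary structure under the applied loading (downward +):
  triangular load, peak 4.5 at the free end: 11w₀L⁴/(120EI) = 257.8/EI
  point load 100.8 at a = 0.62: Pa²(3L − a)/(6EI) = 92.86/EI
  point load 143 at a = 3: Pa²(3L − a)/(6EI) = 2574/EI
  δ_0 = 2925/EI
Flexibility coefficient — unit upward force at B: δ_{BB} = L³/(3EI) = 41.67/EI.
The prop prevents deflection at B: R_B = δ_0/δ_{BB} = 2925/41.67 = 70.19 kN.
Moment equilibrium about A: M_A = Σ(load moments about A) − R_B·L = 529 − 70.19×5 = 178 kN·m.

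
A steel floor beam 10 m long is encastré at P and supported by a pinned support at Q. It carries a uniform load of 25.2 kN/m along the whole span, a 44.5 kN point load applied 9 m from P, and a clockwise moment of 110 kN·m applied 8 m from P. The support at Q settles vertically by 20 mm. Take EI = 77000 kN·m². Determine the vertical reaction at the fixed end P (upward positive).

Release the roller at Q. Primary structure: cantilever fixed at P.
Deflection at Q on the released cantilever, summing each load's contribution:
  UDL 25.2: wL⁴/(8EI) = 31500/EI
  point load 44.5 at a = 9: Pa²(3L − a)/(6EI) = 12616/EI
  clockwise couple 110 at a = 8: M₀a(2L − a)/(2EI) = 5280/EI
  δ_0 = 49396/EI
Flexibility coefficient — unit upward force at Q: δ_{QQ} = L³/(3EI) = 333.3/EI.
With EI = 77000 kN·m²: δ_0 = 0.6415 m and δ_{QQ} = 0.004329 m/kN.
Compatibility — the beam at Q must follow the support down by 0.02 m: δ_0 − R_Q·δ_{QQ} = 0.02, so R_Q = (0.6415 − 0.02)/0.004329 = 143.6 kN.
Vertical equilibrium: R_P = ΣP − R_Q = 296.5 − 143.6 = 152.9 kN.

R_P = 152.9 kN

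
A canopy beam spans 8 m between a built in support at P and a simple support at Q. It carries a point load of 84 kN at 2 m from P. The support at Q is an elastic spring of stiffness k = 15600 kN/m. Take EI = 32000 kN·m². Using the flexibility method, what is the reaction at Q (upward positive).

Release the roller at Q. Primary structure: cantilever fixed at P.
Downward deflection at the released point Q due to the loads:
  point load 84 at a = 2: Pa²(3L − a)/(6EI) = 1232/EI
Flexibility coefficient — unit upward force at Q: δ_{QQ} = L³/(3EI) = 170.7/EI.
With EI = 32000 kN·m²: δ_0 = 0.0385 m and δ_{QQ} = 0.005333 m/kN.
Compatibility — the spring shortens by R_Q/k under the reaction it provides: δ_0 − R_Q·δ_{QQ} = R_Q/k. With 1/k = 0.000064 m/kN, R_Q = δ_0 / (δ_{QQ} + 1/k) = 0.0385 / (0.005333 + 0.000064) = 7.133 kN.

R_Q = 7.133 kN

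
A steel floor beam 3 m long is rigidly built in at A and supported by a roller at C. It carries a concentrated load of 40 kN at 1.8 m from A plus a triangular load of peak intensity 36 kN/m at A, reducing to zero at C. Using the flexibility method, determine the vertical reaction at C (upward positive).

Remove the prop at C; the released (primary) structure is a cantilever built in at A.
Free-end deflection of the primary structure under the applied loading (downward +):
  point load 40 at a = 1.8: Pa²(3L − a)/(6EI) = 155.5/EI
  triangular load, peak 36 at the fixed end: w₀L⁴/(30EI) = 97.2/EI
  δ_0 = 252.7/EI
Tip deflection under a unit load at C: L³/(3EI) = 9/EI.
The prop prevents deflection at C: R_C = δ_0/δ_{CC} = 252.7/9 = 28.08 kN.

R_C = 28.08 kN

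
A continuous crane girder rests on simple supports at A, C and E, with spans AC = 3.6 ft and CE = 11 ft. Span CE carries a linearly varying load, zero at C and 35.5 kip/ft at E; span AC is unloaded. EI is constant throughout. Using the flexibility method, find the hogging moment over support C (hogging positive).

M_C = 188.8 kip·ft

Take M_C as the redundant. Released structure: two simple spans AC and CE with a hinge at C.
Rotations at C on the released spans (each span's end-slope, ×1/EI):
  span CE: triangular load, peak 35.5: 7w₀L³/(360EI) = 918.8/EI
  relative rotation θ_0 = (0 + 918.8)/EI = 918.8/EI
A unit hogging moment at C produces rotation L₁/(3EI) + L₂/(3EI) = 4.867/EI.
Slope continuity at C: θ_0 = M_C·4.867/EI, so M_C = 918.8/4.867 = 188.8 kip·ft (hogging).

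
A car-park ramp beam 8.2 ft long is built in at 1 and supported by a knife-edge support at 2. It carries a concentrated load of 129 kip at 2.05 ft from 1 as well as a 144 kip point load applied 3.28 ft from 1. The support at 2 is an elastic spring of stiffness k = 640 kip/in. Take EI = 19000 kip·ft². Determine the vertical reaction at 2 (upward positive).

R_2 = 40.49 kip

Choose R_2 as the redundant. The primary structure is the cantilever fixed at 1.
Free-end deflection of the primary structure under the applied loading (downward +):
  point load 129 at a = 2.05: Pa²(3L − a)/(6EI) = 2037/EI
  point load 144 at a = 3.28: Pa²(3L − a)/(6EI) = 5505/EI
  δ_0 = 7542/EI
Tip deflection under a unit load at 2: L³/(3EI) = 183.8/EI.
With EI = 19000 kip·ft²: δ_0 = 0.39697 ft and δ_{22} = 0.009673 ft/kip.
Compatibility — the spring shortens by R_2/k under the reaction it provides: δ_0 − R_2·δ_{22} = R_2/k. With 1/k = 1/(640×12) ft/kip = 0.00013 ft/kip, R_2 = δ_0 / (δ_{22} + 1/k) = 0.39697 / (0.009673 + 0.00013) = 40.49 kip.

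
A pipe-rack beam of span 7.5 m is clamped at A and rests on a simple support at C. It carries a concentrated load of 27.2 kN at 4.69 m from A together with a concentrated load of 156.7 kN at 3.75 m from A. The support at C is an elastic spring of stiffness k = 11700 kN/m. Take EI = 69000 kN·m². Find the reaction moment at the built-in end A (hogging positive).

Take the reaction at C as the redundant and release it; the primary structure is a cantilever fixed at A.
Primary-structure tip deflection at C by superposition:
  point load 27.2 at a = 4.69: Pa²(3L − a)/(6EI) = 1776/EI
  point load 156.7 at a = 3.75: Pa²(3L − a)/(6EI) = 6886/EI
  δ_0 = 8662/EI
Tip deflection under a unit load at C: L³/(3EI) = 140.6/EI.
With EI = 69000 kN·m²: δ_0 = 0.12554 m and δ_{CC} = 0.002038 m/kN.
Compatibility — the spring shortens by R_C/k under the reaction it provides: δ_0 − R_C·δ_{CC} = R_C/k. With 1/k = 0.000085 m/kN, R_C = δ_0 / (δ_{CC} + 1/k) = 0.12554 / (0.002038 + 0.000085) = 59.12 kN.
Moment equilibrium about A: M_A = Σ(load moments about A) − R_C·L = 715.2 − 59.12×7.5 = 271.8 kN·m.

M_A = 271.8 kN·m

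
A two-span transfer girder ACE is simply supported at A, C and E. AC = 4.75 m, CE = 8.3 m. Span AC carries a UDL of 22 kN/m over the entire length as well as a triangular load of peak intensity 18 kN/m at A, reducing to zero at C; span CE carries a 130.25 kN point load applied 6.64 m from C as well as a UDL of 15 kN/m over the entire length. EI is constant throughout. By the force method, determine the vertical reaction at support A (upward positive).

R_A = 42.99 kN

Release continuity at C by inserting a hinge; the redundant is the internal moment M_C. The primary structure is two simply-supported spans AC and CE.
Discontinuity in slope at C on the released structure — sum the simple-span end rotations:
  span AC: UDL 22: wL³/(24EI) = 98.24/EI
  span AC: triangular load, peak 18: 7w₀L³/(360EI) = 37.51/EI
  span CE: point load 130.25 at a = 6.64: Pab(L + b)/(6LEI) = 287.1/EI
  span CE: UDL 15: wL³/(24EI) = 357.4/EI
  relative rotation θ_0 = (135.8 + 644.5)/EI = 780.3/EI
A unit hogging moment at C produces rotation L₁/(3EI) + L₂/(3EI) = 4.35/EI.
Slope continuity at C: θ_0 = M_C·4.35/EI, so M_C = 780.3/4.35 = 179.4 kN·m (hogging).
Span AC, ΣM about A with M_C applied at C: R_C^{AC}·4.75 = 315.9 + 179.4, so R_C^{AC} = 104.3 kN and R_A = 147.2 − 104.3 = 42.99 kN.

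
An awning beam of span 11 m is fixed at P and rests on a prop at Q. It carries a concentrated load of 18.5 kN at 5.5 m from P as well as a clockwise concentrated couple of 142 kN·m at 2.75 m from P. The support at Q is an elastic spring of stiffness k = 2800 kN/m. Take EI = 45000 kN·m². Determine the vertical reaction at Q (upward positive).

R_Q = 13.75 kN

Choose R_Q as the redundant. The primary structure is the cantilever fixed at P.
Deflection at Q on the released cantilever, summing each load's contribution:
  point load 18.5 at a = 5.5: Pa²(3L − a)/(6EI) = 2565/EI
  clockwise couple 142 at a = 2.75: M₀a(2L − a)/(2EI) = 3759/EI
  δ_0 = 6324/EI
Tip deflection under a unit load at Q: L³/(3EI) = 443.7/EI.
With EI = 45000 kN·m²: δ_0 = 0.14052 m and δ_{QQ} = 0.009859 m/kN.
Compatibility — the spring shortens by R_Q/k under the reaction it provides: δ_0 − R_Q·δ_{QQ} = R_Q/k. With 1/k = 0.000357 m/kN, R_Q = δ_0 / (δ_{QQ} + 1/k) = 0.14052 / (0.009859 + 0.000357) = 13.75 kN.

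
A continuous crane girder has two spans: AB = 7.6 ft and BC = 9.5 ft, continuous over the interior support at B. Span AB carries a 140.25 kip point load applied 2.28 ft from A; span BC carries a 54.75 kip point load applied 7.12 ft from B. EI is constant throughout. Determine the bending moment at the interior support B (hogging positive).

M_B = 98.59 kip·ft

Release continuity at B by inserting a hinge; the redundant is the internal moment M_B. The primary structure is two simply-supported spans AB and BC.
Rotations at B on the released spans (each span's end-slope, ×1/EI):
  span AB: point load 140.25 at a = 2.28: Pab(L + a)/(6LEI) = 368.6/EI
  span BC: point load 54.75 at a = 7.12: Pab(L + b)/(6LEI) = 193.4/EI
  relative rotation θ_0 = (368.6 + 193.4)/EI = 562/EI
A unit hogging moment at B produces rotation L₁/(3EI) + L₂/(3EI) = 5.7/EI.
Compatibility: M_B·(L₁+L₂)/(3EI) = θ_0, giving M_B = 98.59 kip·ft (hogging).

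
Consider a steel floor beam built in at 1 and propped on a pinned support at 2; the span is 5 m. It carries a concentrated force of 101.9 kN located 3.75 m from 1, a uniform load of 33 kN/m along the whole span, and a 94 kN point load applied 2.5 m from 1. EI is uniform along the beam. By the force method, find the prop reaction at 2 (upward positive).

Take the reaction at 2 as the redundant and release it; the primary structure is a cantilever fixed at 1.
Free-end deflection of the primary structure under the applied loading (downward +):
  point load 101.9 at a = 3.75: Pa²(3L − a)/(6EI) = 2687/EI
  UDL 33: wL⁴/(8EI) = 2578/EI
  point load 94 at a = 2.5: Pa²(3L − a)/(6EI) = 1224/EI
  δ_0 = 6489/EI
Tip deflection under a unit load at 2: L³/(3EI) = 41.67/EI.
Compatibility at 2: δ_0 − R_2·δ_{22} = 0, so R_2 = 6489/41.67 = 155.7 kN.

R_2 = 155.7 kN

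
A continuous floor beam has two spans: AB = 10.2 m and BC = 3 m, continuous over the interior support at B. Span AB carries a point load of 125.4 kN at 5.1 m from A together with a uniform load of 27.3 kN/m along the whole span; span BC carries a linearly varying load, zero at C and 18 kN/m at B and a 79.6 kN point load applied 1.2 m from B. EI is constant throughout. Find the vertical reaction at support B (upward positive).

Take M_B as the redundant. Released structure: two simple spans AB and BC with a hinge at B.
Discontinuity in slope at B on the released structure — sum the simple-span end rotations:
  span AB: point load 125.4 at a = 5.1: Pab(L + a)/(6LEI) = 815.4/EI
  span AB: UDL 27.3: wL³/(24EI) = 1207/EI
  span BC: triangular load, peak 18: w₀L³/(45EI) = 10.8/EI
  span BC: point load 79.6 at a = 1.2: Pab(L + b)/(6LEI) = 45.85/EI
  relative rotation θ_0 = (2023 + 56.65)/EI = 2079/EI
A unit hogging moment at B produces rotation L₁/(3EI) + L₂/(3EI) = 4.4/EI.
Slope continuity at B: θ_0 = M_B·4.4/EI, so M_B = 2079/4.4 = 472.5 kN·m (hogging).
Span AB, ΣM about A with M_B applied at B: R_B^{AB}·10.2 = 2060 + 472.5, so R_B^{AB} = 248.3 kN and R_A = 403.9 − 248.3 = 155.6 kN.
Span BC, ΣM about C: R_B^{BC}·3 = 197.3 + 472.5, so R_B^{BC} = 223.3 kN and R_C = 106.6 − 223.3 = -116.7 kN.
R_B = 248.3 + 223.3 = 471.5 kN.

R_B = 471.5 kN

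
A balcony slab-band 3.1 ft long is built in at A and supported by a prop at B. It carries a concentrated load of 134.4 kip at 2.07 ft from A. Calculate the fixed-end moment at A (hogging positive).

Take the reaction at B as the redundant and release it; the primary structure is a cantilever fixed at A.
Downward deflection at the released point B due to the loads:
  point load 134.4 at a = 2.07: Pa²(3L − a)/(6EI) = 693.9/EI
Tip deflection under a unit load at B: L³/(3EI) = 9.93/EI.
The prop prevents deflection at B: R_B = δ_0/δ_{BB} = 693.9/9.93 = 69.88 kip.
Moment equilibrium about A: M_A = Σ(load moments about A) − R_B·L = 278.2 − 69.88×3.1 = 61.57 kip·ft.

M_A = 61.57 kip·ft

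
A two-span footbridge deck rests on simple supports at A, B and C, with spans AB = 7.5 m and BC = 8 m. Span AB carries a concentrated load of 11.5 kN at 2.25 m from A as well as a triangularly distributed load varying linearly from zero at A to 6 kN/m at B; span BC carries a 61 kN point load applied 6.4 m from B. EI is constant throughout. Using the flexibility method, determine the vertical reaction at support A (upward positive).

R_A = 10.11 kN

Take M_B as the redundant. Released structure: two simple spans AB and BC with a hinge at B.
End slopes at the hinge B, treating each span as simply supported:
  span AB: point load 11.5 at a = 2.25: Pab(L + a)/(6LEI) = 29.43/EI
  span AB: triangular load, peak 6: w₀L³/(45EI) = 56.25/EI
  span BC: point load 61 at a = 6.4: Pab(L + b)/(6LEI) = 124.9/EI
  relative rotation θ_0 = (85.68 + 124.9)/EI = 210.6/EI
A unit hogging moment at B produces rotation L₁/(3EI) + L₂/(3EI) = 5.167/EI.
Compatibility: M_B·(L₁+L₂)/(3EI) = θ_0, giving M_B = 40.76 kN·m (hogging).
Span AB, ΣM about A with M_B applied at B: R_B^{AB}·7.5 = 138.4 + 40.76, so R_B^{AB} = 23.89 kN and R_A = 34 − 23.89 = 10.11 kN.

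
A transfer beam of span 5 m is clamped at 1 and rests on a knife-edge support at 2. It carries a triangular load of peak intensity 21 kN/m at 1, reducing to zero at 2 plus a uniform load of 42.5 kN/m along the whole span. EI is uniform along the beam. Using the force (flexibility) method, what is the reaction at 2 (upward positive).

Remove the prop at 2; the released (primary) structure is a cantilever built in at 1.
Free-end deflection of the primary structure under the applied loading (downward +):
  triangular load, peak 21 at the fixed end: w₀L⁴/(30EI) = 437.5/EI
  UDL 42.5: wL⁴/(8EI) = 3320/EI
  δ_0 = 3758/EI
Flexibility coefficient — unit upward force at 2: δ_{22} = L³/(3EI) = 41.67/EI.
Compatibility at 2: δ_0 − R_2·δ_{22} = 0, so R_2 = 3758/41.67 = 90.19 kN.

R_2 = 90.19 kN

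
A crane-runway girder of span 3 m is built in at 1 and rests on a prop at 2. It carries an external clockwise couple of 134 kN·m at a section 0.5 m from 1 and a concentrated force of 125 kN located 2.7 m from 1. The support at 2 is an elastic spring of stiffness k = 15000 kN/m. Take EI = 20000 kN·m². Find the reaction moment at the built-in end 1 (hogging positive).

M_1 = 140.2 kN·m

Remove the prop at 2; the released (primary) structure is a cantilever built in at 1.
Deflection at 2 on the released cantilever, summing each load's contribution:
  clockwise couple 134 at a = 0.5: M₀a(2L − a)/(2EI) = 184.2/EI
  point load 125 at a = 2.7: Pa²(3L − a)/(6EI) = 956.8/EI
  δ_0 = 1141/EI
Tip deflection under a unit load at 2: L³/(3EI) = 9/EI.
With EI = 20000 kN·m²: δ_0 = 0.057053 m and δ_{22} = 0.00045 m/kN.
Compatibility — the spring shortens by R_2/k under the reaction it provides: δ_0 − R_2·δ_{22} = R_2/k. With 1/k = 0.000067 m/kN, R_2 = δ_0 / (δ_{22} + 1/k) = 0.057053 / (0.00045 + 0.000067) = 110.4 kN.
Moment equilibrium about 1: M_1 = Σ(load moments about 1) − R_2·L = 471.5 − 110.4×3 = 140.2 kN·m.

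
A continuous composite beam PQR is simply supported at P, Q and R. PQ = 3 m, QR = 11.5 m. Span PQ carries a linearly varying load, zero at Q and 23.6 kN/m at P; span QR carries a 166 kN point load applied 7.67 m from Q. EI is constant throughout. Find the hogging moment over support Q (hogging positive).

Take M_Q as the redundant. Released structure: two simple spans PQ and QR with a hinge at Q.
Rotations at Q on the released spans (each span's end-slope, ×1/EI):
  span PQ: triangular load, peak 23.6: 7w₀L³/(360EI) = 12.39/EI
  span QR: point load 166 at a = 7.67: Pab(L + b)/(6LEI) = 1083/EI
  relative rotation θ_0 = (12.39 + 1083)/EI = 1096/EI
A unit hogging moment at Q produces rotation L₁/(3EI) + L₂/(3EI) = 4.833/EI.
Compatibility: M_Q·(L₁+L₂)/(3EI) = θ_0, giving M_Q = 226.7 kN·m (hogging).

M_Q = 226.7 kN·m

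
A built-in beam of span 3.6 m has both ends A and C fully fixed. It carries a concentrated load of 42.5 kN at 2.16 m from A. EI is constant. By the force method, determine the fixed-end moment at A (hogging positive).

Take the two fixed-end moments M_A, M_C as redundants; the released structure is the simple span AC.
On the primary (simply-supported) span, the end slopes from the loading are:
  at A: point load 42.5 at a = 2.16: Pab(L + b)/(6LEI) = 30.84/EI
  at C: point load 42.5 at a = 2.16: Pab(L + a)/(6LEI) = 35.25/EI
  θ_A0 = 30.84/EI,  θ_C0 = 35.25/EI
Flexibility coefficients: a unit moment at one end gives L/(3EI) there and L/(6EI) at the far end, so f₁₁ = f₂₂ = 1.2/EI and f₁₂ = f₂₁ = 0.6/EI.
Compatibility — zero rotation at each built-in end:
  1.2 M_A + 0.6 M_C = 30.84
  0.6 M_A + 1.2 M_C = 35.25
Solving the pair gives M_A = 14.69 kN·m and M_C = 22.03 kN·m (hogging).

M_A = 14.69 kN·m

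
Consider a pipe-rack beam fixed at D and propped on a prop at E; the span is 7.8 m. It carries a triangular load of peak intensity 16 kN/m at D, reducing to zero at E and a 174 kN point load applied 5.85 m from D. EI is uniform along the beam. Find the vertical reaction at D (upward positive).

Choose R_E as the redundant. The primary structure is the cantilever fixed at D.
Free-end deflection of the primary structure under the applied loading (downward +):
  triangular load, peak 16 at the fixed end: w₀L⁴/(30EI) = 1974/EI
  point load 174 at a = 5.85: Pa²(3L − a)/(6EI) = 17418/EI
  δ_0 = 19392/EI
Tip deflection under a unit load at E: L³/(3EI) = 158.2/EI.
The prop prevents deflection at E: R_E = δ_0/δ_{EE} = 19392/158.2 = 122.6 kN.
Vertical equilibrium: R_D = ΣP − R_E = 236.4 − 122.6 = 113.8 kN.

R_D = 113.8 kN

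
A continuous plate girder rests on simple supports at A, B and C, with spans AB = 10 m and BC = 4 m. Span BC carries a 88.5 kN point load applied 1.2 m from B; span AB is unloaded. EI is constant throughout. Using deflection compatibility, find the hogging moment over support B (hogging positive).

M_B = 18.05 kN·m

Insert a hinge at B; M_B is the redundant, and each span becomes simply supported.
Discontinuity in slope at B on the released structure — sum the simple-span end rotations:
  span BC: point load 88.5 at a = 1.2: Pab(L + b)/(6LEI) = 84.25/EI
  relative rotation θ_0 = (0 + 84.25)/EI = 84.25/EI
A unit hogging moment at B produces rotation L₁/(3EI) + L₂/(3EI) = 4.667/EI.
Compatibility: M_B·(L₁+L₂)/(3EI) = θ_0, giving M_B = 18.05 kN·m (hogging).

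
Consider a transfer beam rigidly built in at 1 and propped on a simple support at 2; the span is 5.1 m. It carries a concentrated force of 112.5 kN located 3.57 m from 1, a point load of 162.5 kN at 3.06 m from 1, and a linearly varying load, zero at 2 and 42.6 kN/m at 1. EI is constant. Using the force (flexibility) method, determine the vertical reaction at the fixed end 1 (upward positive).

Remove the prop at 2; the released (primary) structure is a cantilever built in at 1.
Deflection at 2 on the released cantilever, summing each load's contribution:
  point load 112.5 at a = 3.57: Pa²(3L − a)/(6EI) = 2803/EI
  point load 162.5 at a = 3.06: Pa²(3L − a)/(6EI) = 3104/EI
  triangular load, peak 42.6 at the fixed end: w₀L⁴/(30EI) = 960.7/EI
  δ_0 = 6868/EI
Tip deflection under a unit load at 2: L³/(3EI) = 44.22/EI.
The prop prevents deflection at 2: R_2 = δ_0/δ_{22} = 6868/44.22 = 155.3 kN.
Vertical equilibrium: R_1 = ΣP − R_2 = 383.6 − 155.3 = 228.3 kN.

R_1 = 228.3 kN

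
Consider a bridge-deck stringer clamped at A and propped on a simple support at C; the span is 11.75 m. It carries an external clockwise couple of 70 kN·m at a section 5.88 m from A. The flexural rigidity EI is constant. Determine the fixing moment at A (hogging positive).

Remove the prop at C; the released (primary) structure is a cantilever built in at A.
Primary-structure tip deflection at C by superposition:
  clockwise couple 70 at a = 5.88: M₀a(2L − a)/(2EI) = 3626/EI
Flexibility coefficient — unit upward force at C: δ_{CC} = L³/(3EI) = 540.7/EI.
The prop prevents deflection at C: R_C = δ_0/δ_{CC} = 3626/540.7 = 6.706 kN.
Moment equilibrium about A: M_A = Σ(load moments about A) − R_C·L = 70 − 6.706×11.75 = -8.795 kN·m.

M_A = -8.795 kN·m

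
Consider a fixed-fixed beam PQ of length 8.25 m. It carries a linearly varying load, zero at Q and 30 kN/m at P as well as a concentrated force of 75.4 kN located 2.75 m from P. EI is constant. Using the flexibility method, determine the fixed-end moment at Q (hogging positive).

Take the two fixed-end moments M_P, M_Q as redundants; the released structure is the simple span PQ.
On the primary (simply-supported) span, the end slopes from the loading are:
  at P: triangular load, peak 30: w₀L³/(45EI) = 374.3/EI
  at Q: triangular load, peak 30: 7w₀L³/(360EI) = 327.6/EI
  at P: point load 75.4 at a = 2.75: Pab(L + b)/(6LEI) = 316.8/EI
  at Q: point load 75.4 at a = 2.75: Pab(L + a)/(6LEI) = 253.4/EI
  θ_P0 = 691.1/EI,  θ_Q0 = 581/EI
Flexibility coefficients: a unit moment at one end gives L/(3EI) there and L/(6EI) at the far end, so f₁₁ = f₂₂ = 2.75/EI and f₁₂ = f₂₁ = 1.375/EI.
Compatibility — zero rotation at each built-in end:
  2.75 M_P + 1.375 M_Q = 691.1
  1.375 M_P + 2.75 M_Q = 581
Solving the pair gives M_P = 194.2 kN·m and M_Q = 114.1 kN·m (hogging).

M_Q = 114.1 kN·m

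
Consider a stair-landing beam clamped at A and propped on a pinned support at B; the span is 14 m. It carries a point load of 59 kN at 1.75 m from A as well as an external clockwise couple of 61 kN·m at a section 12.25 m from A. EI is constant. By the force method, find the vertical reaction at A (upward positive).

R_A = 51.24 kN

Take the reaction at B as the redundant and release it; the primary structure is a cantilever fixed at A.
Primary-structure tip deflection at B by superposition:
  point load 59 at a = 1.75: Pa²(3L − a)/(6EI) = 1212/EI
  clockwise couple 61 at a = 12.25: M₀a(2L − a)/(2EI) = 5885/EI
  δ_0 = 7097/EI
Tip deflection under a unit load at B: L³/(3EI) = 914.7/EI.
Compatibility at B: δ_0 − R_B·δ_{BB} = 0, so R_B = 7097/914.7 = 7.759 kN.
Vertical equilibrium: R_A = ΣP − R_B = 59 − 7.759 = 51.24 kN.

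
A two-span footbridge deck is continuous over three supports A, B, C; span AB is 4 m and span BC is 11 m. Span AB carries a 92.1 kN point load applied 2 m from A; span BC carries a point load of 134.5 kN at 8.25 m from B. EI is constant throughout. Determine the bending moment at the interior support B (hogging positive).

M_B = 145.6 kN·m

Take M_B as the redundant. Released structure: two simple spans AB and BC with a hinge at B.
End slopes at the hinge B, treating each span as simply supported:
  span AB: point load 92.1 at a = 2: Pab(L + a)/(6LEI) = 92.1/EI
  span BC: point load 134.5 at a = 8.25: Pab(L + b)/(6LEI) = 635.7/EI
  relative rotation θ_0 = (92.1 + 635.7)/EI = 727.8/EI
A unit hogging moment at B produces rotation L₁/(3EI) + L₂/(3EI) = 5/EI.
Slope continuity at B: θ_0 = M_B·5/EI, so M_B = 727.8/5 = 145.6 kN·m (hogging).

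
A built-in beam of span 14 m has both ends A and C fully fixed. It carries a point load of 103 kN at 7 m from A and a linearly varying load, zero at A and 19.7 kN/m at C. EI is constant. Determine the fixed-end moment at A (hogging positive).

M_A = 309 kN·m

Release both end moments; the primary structure is a simply-supported span AC with redundants M_A and M_C.
End rotations of the released simple span under the applied load (×1/EI):
  at A: point load 103 at a = 7: Pab(L + b)/(6LEI) = 1262/EI
  at C: point load 103 at a = 7: Pab(L + a)/(6LEI) = 1262/EI
  at A: triangular load, peak 19.7: 7w₀L³/(360EI) = 1051/EI
  at C: triangular load, peak 19.7: w₀L³/(45EI) = 1201/EI
  θ_A0 = 2313/EI,  θ_C0 = 2463/EI
Flexibility coefficients: a unit moment at one end gives L/(3EI) there and L/(6EI) at the far end, so f₁₁ = f₂₂ = 4.667/EI and f₁₂ = f₂₁ = 2.333/EI.
Compatibility — zero rotation at each built-in end:
  4.667 M_A + 2.333 M_C = 2313
  2.333 M_A + 4.667 M_C = 2463
Solving the pair gives M_A = 309 kN·m and M_C = 373.3 kN·m (hogging).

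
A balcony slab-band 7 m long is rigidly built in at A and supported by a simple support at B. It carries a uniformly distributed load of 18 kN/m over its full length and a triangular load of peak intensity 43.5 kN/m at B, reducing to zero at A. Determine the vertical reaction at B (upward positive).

R_B = 131 kN

Remove the prop at B; the released (primary) structure is a cantilever built in at A.
Downward deflection at the released point B due to the loads:
  UDL 18: wL⁴/(8EI) = 5402/EI
  triangular load, peak 43.5 at the free end: 11w₀L⁴/(120EI) = 9574/EI
  δ_0 = 14976/EI
Tip deflection under a unit load at B: L³/(3EI) = 114.3/EI.
Compatibility at B: δ_0 − R_B·δ_{BB} = 0, so R_B = 14976/114.3 = 131 kN.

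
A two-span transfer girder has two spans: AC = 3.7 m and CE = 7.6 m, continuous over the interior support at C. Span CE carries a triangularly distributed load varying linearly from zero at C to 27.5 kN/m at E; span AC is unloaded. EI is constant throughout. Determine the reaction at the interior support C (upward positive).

R_C = 59.88 kN

Insert a hinge at C; M_C is the redundant, and each span becomes simply supported.
Rotations at C on the released spans (each span's end-slope, ×1/EI):
  span CE: triangular load, peak 27.5: 7w₀L³/(360EI) = 234.7/EI
  relative rotation θ_0 = (0 + 234.7)/EI = 234.7/EI
A unit hogging moment at C produces rotation L₁/(3EI) + L₂/(3EI) = 3.767/EI.
Compatibility: M_C·(L₁+L₂)/(3EI) = θ_0, giving M_C = 62.32 kN·m (hogging).
Span AC, ΣM about A with M_C applied at C: R_C^{AC}·3.7 = 0 + 62.32, so R_C^{AC} = 16.84 kN and R_A = 0 − 16.84 = -16.84 kN.
Span CE, ΣM about E: R_C^{CE}·7.6 = 264.7 + 62.32, so R_C^{CE} = 43.03 kN and R_E = 104.5 − 43.03 = 61.47 kN.
R_C = 16.84 + 43.03 = 59.88 kN.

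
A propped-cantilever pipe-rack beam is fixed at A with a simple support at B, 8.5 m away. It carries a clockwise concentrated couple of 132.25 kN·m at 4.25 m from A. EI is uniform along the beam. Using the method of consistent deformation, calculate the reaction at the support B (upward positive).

Take the reaction at B as the redundant and release it; the primary structure is a cantilever fixed at A.
Deflection at B on the released cantilever, summing each load's contribution:
  clockwise couple 132.25 at a = 4.25: M₀a(2L − a)/(2EI) = 3583/EI
Flexibility coefficient — unit upward force at B: δ_{BB} = L³/(3EI) = 204.7/EI.
Compatibility at B: δ_0 − R_B·δ_{BB} = 0, so R_B = 3583/204.7 = 17.5 kN.

R_B = 17.5 kN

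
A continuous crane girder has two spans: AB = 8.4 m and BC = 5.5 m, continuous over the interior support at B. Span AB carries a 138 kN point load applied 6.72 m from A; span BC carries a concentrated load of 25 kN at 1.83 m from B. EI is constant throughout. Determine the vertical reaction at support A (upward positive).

R_A = 14.39 kN

Insert a hinge at B; M_B is the redundant, and each span becomes simply supported.
Rotations at B on the released spans (each span's end-slope, ×1/EI):
  span AB: point load 138 at a = 6.72: Pab(L + a)/(6LEI) = 467.4/EI
  span BC: point load 25 at a = 1.83: Pab(L + b)/(6LEI) = 46.66/EI
  relative rotation θ_0 = (467.4 + 46.66)/EI = 514/EI
A unit hogging moment at B produces rotation L₁/(3EI) + L₂/(3EI) = 4.633/EI.
Slope continuity at B: θ_0 = M_B·4.633/EI, so M_B = 514/4.633 = 110.9 kN·m (hogging).
Span AB, ΣM about A with M_B applied at B: R_B^{AB}·8.4 = 927.4 + 110.9, so R_B^{AB} = 123.6 kN and R_A = 138 − 123.6 = 14.39 kN.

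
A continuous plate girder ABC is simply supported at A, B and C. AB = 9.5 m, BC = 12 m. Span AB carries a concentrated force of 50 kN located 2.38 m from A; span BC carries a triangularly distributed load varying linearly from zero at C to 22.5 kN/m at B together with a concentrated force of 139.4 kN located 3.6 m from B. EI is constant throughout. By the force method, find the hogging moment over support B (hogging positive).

M_B = 311.9 kN·m

Take M_B as the redundant. Released structure: two simple spans AB and BC with a hinge at B.
End slopes at the hinge B, treating each span as simply supported:
  span AB: point load 50 at a = 2.38: Pab(L + a)/(6LEI) = 176.6/EI
  span BC: triangular load, peak 22.5: w₀L³/(45EI) = 864/EI
  span BC: point load 139.4 at a = 3.6: Pab(L + b)/(6LEI) = 1194/EI
  relative rotation θ_0 = (176.6 + 2058)/EI = 2235/EI
A unit hogging moment at B produces rotation L₁/(3EI) + L₂/(3EI) = 7.167/EI.
Compatibility: M_B·(L₁+L₂)/(3EI) = θ_0, giving M_B = 311.9 kN·m (hogging).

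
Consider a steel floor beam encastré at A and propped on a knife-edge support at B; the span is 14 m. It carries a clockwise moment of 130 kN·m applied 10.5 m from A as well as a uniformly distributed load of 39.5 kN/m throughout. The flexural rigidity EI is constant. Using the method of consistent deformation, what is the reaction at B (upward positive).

R_B = 220.4 kN

Choose R_B as the redundant. The primary structure is the cantilever fixed at A.
Free-end deflection of the primary structure under the applied loading (downward +):
  clockwise couple 130 at a = 10.5: M₀a(2L − a)/(2EI) = 11944/EI
  UDL 39.5: wL⁴/(8EI) = 189679/EI
  δ_0 = 201623/EI
Tip deflection under a unit load at B: L³/(3EI) = 914.7/EI.
Compatibility at B: δ_0 − R_B·δ_{BB} = 0, so R_B = 201623/914.7 = 220.4 kN.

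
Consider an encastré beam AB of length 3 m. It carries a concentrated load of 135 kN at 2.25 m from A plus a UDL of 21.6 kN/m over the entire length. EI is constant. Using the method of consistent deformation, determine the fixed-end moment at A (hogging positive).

M_A = 35.18 kN·m

Release both end moments; the primary structure is a simply-supported span AB with redundants M_A and M_B.
On the primary (simply-supported) span, the end slopes from the loading are:
  at A: point load 135 at a = 2.25: Pab(L + b)/(6LEI) = 47.46/EI
  at B: point load 135 at a = 2.25: Pab(L + a)/(6LEI) = 66.45/EI
  at A: UDL 21.6: wL³/(24EI) = 24.3/EI
  at B: UDL 21.6: wL³/(24EI) = 24.3/EI
  θ_A0 = 71.76/EI,  θ_B0 = 90.75/EI
Flexibility coefficients: a unit moment at one end gives L/(3EI) there and L/(6EI) at the far end, so f₁₁ = f₂₂ = 1/EI and f₁₂ = f₂₁ = 0.5/EI.
Compatibility — zero rotation at each built-in end:
  1 M_A + 0.5 M_B = 71.76
  0.5 M_A + 1 M_B = 90.75
Solving the pair gives M_A = 35.18 kN·m and M_B = 73.15 kN·m (hogging).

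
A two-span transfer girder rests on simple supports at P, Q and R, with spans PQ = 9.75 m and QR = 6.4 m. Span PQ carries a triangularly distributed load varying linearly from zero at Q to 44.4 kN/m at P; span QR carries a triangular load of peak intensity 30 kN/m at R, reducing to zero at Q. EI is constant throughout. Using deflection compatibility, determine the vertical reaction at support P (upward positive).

Release continuity at Q by inserting a hinge; the redundant is the internal moment M_Q. The primary structure is two simply-supported spans PQ and QR.
End slopes at the hinge Q, treating each span as simply supported:
  span PQ: triangular load, peak 44.4: 7w₀L³/(360EI) = 800.2/EI
  span QR: triangular load, peak 30: 7w₀L³/(360EI) = 152.9/EI
  relative rotation θ_0 = (800.2 + 152.9)/EI = 953.1/EI
A unit hogging moment at Q produces rotation L₁/(3EI) + L₂/(3EI) = 5.383/EI.
Compatibility: M_Q·(L₁+L₂)/(3EI) = θ_0, giving M_Q = 177 kN·m (hogging).
Span PQ, ΣM about P with M_Q applied at Q: R_Q^{PQ}·9.75 = 703.5 + 177, so R_Q^{PQ} = 90.31 kN and R_P = 216.4 − 90.31 = 126.1 kN.

R_P = 126.1 kN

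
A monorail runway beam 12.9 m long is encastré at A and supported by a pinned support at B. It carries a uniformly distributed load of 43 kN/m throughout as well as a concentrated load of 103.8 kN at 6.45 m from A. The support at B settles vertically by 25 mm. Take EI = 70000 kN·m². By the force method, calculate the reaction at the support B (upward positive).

R_B = 238 kN

Take the reaction at B as the redundant and release it; the primary structure is a cantilever fixed at A.
Free-end deflection of the primary structure under the applied loading (downward +):
  UDL 43: wL⁴/(8EI) = 148846/EI
  point load 103.8 at a = 6.45: Pa²(3L − a)/(6EI) = 23211/EI
  δ_0 = 172057/EI
Tip deflection under a unit load at B: L³/(3EI) = 715.6/EI.
With EI = 70000 kN·m²: δ_0 = 2.458 m and δ_{BB} = 0.010222 m/kN.
Compatibility — the beam at B must follow the support down by 0.025 m: δ_0 − R_B·δ_{BB} = 0.025, so R_B = (2.458 − 0.025)/0.010222 = 238 kN.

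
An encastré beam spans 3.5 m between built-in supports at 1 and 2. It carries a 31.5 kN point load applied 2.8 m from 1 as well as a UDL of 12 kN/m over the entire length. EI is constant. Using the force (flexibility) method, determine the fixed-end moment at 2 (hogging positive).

M_2 = 26.36 kN·m

Take the two fixed-end moments M_1, M_2 as redundants; the released structure is the simple span 12.
Simple-span end rotations at 1 and 2 under the given loads:
  at 1: point load 31.5 at a = 2.8: Pab(L + b)/(6LEI) = 12.35/EI
  at 2: point load 31.5 at a = 2.8: Pab(L + a)/(6LEI) = 18.52/EI
  at 1: UDL 12: wL³/(24EI) = 21.44/EI
  at 2: UDL 12: wL³/(24EI) = 21.44/EI
  θ_10 = 33.79/EI,  θ_20 = 39.96/EI
Flexibility coefficients: a unit moment at one end gives L/(3EI) there and L/(6EI) at the far end, so f₁₁ = f₂₂ = 1.167/EI and f₁₂ = f₂₁ = 0.5833/EI.
Compatibility — zero rotation at each built-in end:
  1.167 M_1 + 0.5833 M_2 = 33.79
  0.5833 M_1 + 1.167 M_2 = 39.96
Solving the pair gives M_1 = 15.78 kN·m and M_2 = 26.36 kN·m (hogging).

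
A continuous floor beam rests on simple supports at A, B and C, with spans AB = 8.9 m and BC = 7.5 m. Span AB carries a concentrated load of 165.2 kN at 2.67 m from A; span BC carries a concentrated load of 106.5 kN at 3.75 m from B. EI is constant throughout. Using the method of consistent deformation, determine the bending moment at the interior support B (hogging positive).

Take M_B as the redundant. Released structure: two simple spans AB and BC with a hinge at B.
Discontinuity in slope at B on the released structure — sum the simple-span end rotations:
  span AB: point load 165.2 at a = 2.67: Pab(L + a)/(6LEI) = 595.4/EI
  span BC: point load 106.5 at a = 3.75: Pab(L + b)/(6LEI) = 374.4/EI
  relative rotation θ_0 = (595.4 + 374.4)/EI = 969.8/EI
A unit hogging moment at B produces rotation L₁/(3EI) + L₂/(3EI) = 5.467/EI.
Compatibility: M_B·(L₁+L₂)/(3EI) = θ_0, giving M_B = 177.4 kN·m (hogging).

M_B = 177.4 kN·m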